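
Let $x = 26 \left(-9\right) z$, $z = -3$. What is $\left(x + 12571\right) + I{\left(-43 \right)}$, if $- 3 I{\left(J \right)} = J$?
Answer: $\frac{39862}{3} \approx 13287.0$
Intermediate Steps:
$I{\left(J \right)} = - \frac{J}{3}$
$x = 702$ ($x = 26 \left(-9\right) \left(-3\right) = \left(-234\right) \left(-3\right) = 702$)
$\left(x + 12571\right) + I{\left(-43 \right)} = \left(702 + 12571\right) - - \frac{43}{3} = 13273 + \frac{43}{3} = \frac{39862}{3}$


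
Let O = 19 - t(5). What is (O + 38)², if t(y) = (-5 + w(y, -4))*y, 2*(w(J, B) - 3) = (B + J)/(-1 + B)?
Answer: 18225/4 ≈ 4556.3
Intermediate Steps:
w(J, B) = 3 + (B + J)/(2*(-1 + B)) (w(J, B) = 3 + ((B + J)/(-1 + B))/2 = 3 + (B + J)/(2*(-1 + B)))
t(y) = y*(-8/5 - y/10) (t(y) = (-5 + (-6 + y + 7*(-4))/(2*(-1 - 4)))*y = (-5 + (½)*(-6 + y - 28)/(-5))*y = (-5 + (½)*(-⅕)*(-34 + y))*y = (-5 + (17/5 - y/10))*y = (-8/5 - y/10)*y = y*(-8/5 - y/10))
O = 59/2 (O = 19 - (-1)*5*(16 + 5)/10 = 19 - (-1)*5*21/10 = 19 - 1*(-21/2) = 19 + 21/2 = 59/2 ≈ 29.500)
(O + 38)² = (59/2 + 38)² = (135/2)² = 18225/4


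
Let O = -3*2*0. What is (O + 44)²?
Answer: 1936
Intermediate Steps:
O = 0 (O = -6*0 = 0)
(O + 44)² = (0 + 44)² = 44² = 1936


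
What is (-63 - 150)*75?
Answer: -15975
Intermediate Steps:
(-63 - 150)*75 = -213*75 = -15975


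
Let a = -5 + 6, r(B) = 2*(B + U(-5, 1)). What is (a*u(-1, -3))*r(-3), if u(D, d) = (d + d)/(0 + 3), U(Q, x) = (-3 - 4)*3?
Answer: 96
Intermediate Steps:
U(Q, x) = -21 (U(Q, x) = -7*3 = -21)
u(D, d) = 2*d/3 (u(D, d) = (2*d)/3 = (2*d)*(⅓) = 2*d/3)
r(B) = -42 + 2*B (r(B) = 2*(B - 21) = 2*(-21 + B) = -42 + 2*B)
a = 1
(a*u(-1, -3))*r(-3) = (1*((⅔)*(-3)))*(-42 + 2*(-3)) = (1*(-2))*(-42 - 6) = -2*(-48) = 96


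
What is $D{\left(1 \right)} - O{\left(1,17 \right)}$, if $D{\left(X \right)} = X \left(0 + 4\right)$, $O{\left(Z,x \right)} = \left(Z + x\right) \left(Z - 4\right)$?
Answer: $58$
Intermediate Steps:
$O{\left(Z,x \right)} = \left(-4 + Z\right) \left(Z + x\right)$ ($O{\left(Z,x \right)} = \left(Z + x\right) \left(-4 + Z\right) = \left(-4 + Z\right) \left(Z + x\right)$)
$D{\left(X \right)} = 4 X$ ($D{\left(X \right)} = X 4 = 4 X$)
$D{\left(1 \right)} - O{\left(1,17 \right)} = 4 \cdot 1 - \left(1^{2} - 4 - 68 + 1 \cdot 17\right) = 4 - \left(1 - 4 - 68 + 17\right) = 4 - -54 = 4 + 54 = 58$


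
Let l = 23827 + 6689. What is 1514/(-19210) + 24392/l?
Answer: 52796137/73276545 ≈ 0.72050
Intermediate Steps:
l = 30516
1514/(-19210) + 24392/l = 1514/(-19210) + 24392/30516 = 1514*(-1/19210) + 24392*(1/30516) = -757/9605 + 6098/7629 = 52796137/73276545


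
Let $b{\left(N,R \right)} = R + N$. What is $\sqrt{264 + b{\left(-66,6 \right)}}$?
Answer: $2 \sqrt{51} \approx 14.283$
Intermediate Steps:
$b{\left(N,R \right)} = N + R$
$\sqrt{264 + b{\left(-66,6 \right)}} = \sqrt{264 + \left(-66 + 6\right)} = \sqrt{264 - 60} = \sqrt{204} = 2 \sqrt{51}$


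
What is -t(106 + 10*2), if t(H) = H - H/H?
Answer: -125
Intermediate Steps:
t(H) = -1 + H (t(H) = H - 1*1 = H - 1 = -1 + H)
-t(106 + 10*2) = -(-1 + (106 + 10*2)) = -(-1 + (106 + 20)) = -(-1 + 126) = -1*125 = -125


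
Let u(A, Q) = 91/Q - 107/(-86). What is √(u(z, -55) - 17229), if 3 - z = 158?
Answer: I*√385471875030/4730 ≈ 131.26*I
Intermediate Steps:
z = -155 (z = 3 - 1*158 = 3 - 158 = -155)
u(A, Q) = 107/86 + 91/Q (u(A, Q) = 91/Q - 107*(-1/86) = 91/Q + 107/86 = 107/86 + 91/Q)
√(u(z, -55) - 17229) = √((107/86 + 91/(-55)) - 17229) = √((107/86 + 91*(-1/55)) - 17229) = √((107/86 - 91/55) - 17229) = √(-1941/4730 - 17229) = √(-81495111/4730) = I*√385471875030/4730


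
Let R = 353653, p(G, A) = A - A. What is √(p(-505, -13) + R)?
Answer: √353653 ≈ 594.69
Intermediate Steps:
p(G, A) = 0
√(p(-505, -13) + R) = √(0 + 353653) = √353653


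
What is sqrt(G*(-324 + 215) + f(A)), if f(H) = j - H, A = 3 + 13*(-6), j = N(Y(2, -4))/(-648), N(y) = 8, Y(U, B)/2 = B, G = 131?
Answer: 5*I*sqrt(46021)/9 ≈ 119.18*I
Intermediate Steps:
Y(U, B) = 2*B
j = -1/81 (j = 8/(-648) = 8*(-1/648) = -1/81 ≈ -0.012346)
A = -75 (A = 3 - 78 = -75)
f(H) = -1/81 - H
sqrt(G*(-324 + 215) + f(A)) = sqrt(131*(-324 + 215) + (-1/81 - 1*(-75))) = sqrt(131*(-109) + (-1/81 + 75)) = sqrt(-14279 + 6074/81) = sqrt(-1150525/81) = 5*I*sqrt(46021)/9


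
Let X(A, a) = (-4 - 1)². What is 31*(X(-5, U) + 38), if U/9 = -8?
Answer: 1953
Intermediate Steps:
U = -72 (U = 9*(-8) = -72)
X(A, a) = 25 (X(A, a) = (-5)² = 25)
31*(X(-5, U) + 38) = 31*(25 + 38) = 31*63 = 1953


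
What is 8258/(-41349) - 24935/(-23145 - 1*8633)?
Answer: 768614591/1313988522 ≈ 0.58495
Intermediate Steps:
8258/(-41349) - 24935/(-23145 - 1*8633) = 8258*(-1/41349) - 24935/(-23145 - 8633) = -8258/41349 - 24935/(-31778) = -8258/41349 - 24935*(-1/31778) = -8258/41349 + 24935/31778 = 768614591/1313988522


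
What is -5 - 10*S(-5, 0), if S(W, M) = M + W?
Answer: 45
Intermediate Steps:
-5 - 10*S(-5, 0) = -5 - 10*(0 - 5) = -5 - 10*(-5) = -5 + 50 = 45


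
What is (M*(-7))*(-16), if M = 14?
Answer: 1568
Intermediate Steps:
(M*(-7))*(-16) = (14*(-7))*(-16) = -98*(-16) = 1568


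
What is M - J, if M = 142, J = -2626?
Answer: 2768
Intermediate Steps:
M - J = 142 - 1*(-2626) = 142 + 2626 = 2768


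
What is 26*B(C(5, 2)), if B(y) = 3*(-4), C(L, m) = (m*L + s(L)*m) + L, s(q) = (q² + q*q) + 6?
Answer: -312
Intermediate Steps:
s(q) = 6 + 2*q² (s(q) = (q² + q²) + 6 = 2*q² + 6 = 6 + 2*q²)
C(L, m) = L + L*m + m*(6 + 2*L²) (C(L, m) = (m*L + (6 + 2*L²)*m) + L = (L*m + m*(6 + 2*L²)) + L = L + L*m + m*(6 + 2*L²))
B(y) = -12
26*B(C(5, 2)) = 26*(-12) = -312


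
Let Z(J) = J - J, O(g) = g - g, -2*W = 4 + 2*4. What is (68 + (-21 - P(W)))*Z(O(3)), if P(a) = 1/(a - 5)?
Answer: 0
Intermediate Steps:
W = -6 (W = -(4 + 2*4)/2 = -(4 + 8)/2 = -1/2*12 = -6)
P(a) = 1/(-5 + a)
O(g) = 0
Z(J) = 0
(68 + (-21 - P(W)))*Z(O(3)) = (68 + (-21 - 1/(-5 - 6)))*0 = (68 + (-21 - 1/(-11)))*0 = (68 + (-21 - 1*(-1/11)))*0 = (68 + (-21 + 1/11))*0 = (68 - 230/11)*0 = (518/11)*0 = 0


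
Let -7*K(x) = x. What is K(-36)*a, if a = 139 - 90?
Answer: 252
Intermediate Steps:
a = 49
K(x) = -x/7
K(-36)*a = -1/7*(-36)*49 = (36/7)*49 = 252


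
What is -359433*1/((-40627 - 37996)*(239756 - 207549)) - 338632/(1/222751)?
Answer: -191006234230538943919/2532210961 ≈ -7.5431e+10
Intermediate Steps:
-359433*1/((-40627 - 37996)*(239756 - 207549)) - 338632/(1/222751) = -359433/(32207*(-78623)) - 338632/1/222751 = -359433/(-2532210961) - 338632*222751 = -359433*(-1/2532210961) - 75430616632 = 359433/2532210961 - 75430616632 = -191006234230538943919/2532210961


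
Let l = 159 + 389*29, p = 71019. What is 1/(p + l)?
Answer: 1/82459 ≈ 1.2127e-5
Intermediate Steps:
l = 11440 (l = 159 + 11281 = 11440)
1/(p + l) = 1/(71019 + 11440) = 1/82459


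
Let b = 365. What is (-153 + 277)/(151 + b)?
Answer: 31/129 ≈ 0.24031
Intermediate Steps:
(-153 + 277)/(151 + b) = (-153 + 277)/(151 + 365) = 124/516 = 124*(1/516) = 31/129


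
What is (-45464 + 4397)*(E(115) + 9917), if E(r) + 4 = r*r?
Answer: -950208246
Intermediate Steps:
E(r) = -4 + r² (E(r) = -4 + r*r = -4 + r²)
(-45464 + 4397)*(E(115) + 9917) = (-45464 + 4397)*((-4 + 115²) + 9917) = -41067*((-4 + 13225) + 9917) = -41067*(13221 + 9917) = -41067*23138 = -950208246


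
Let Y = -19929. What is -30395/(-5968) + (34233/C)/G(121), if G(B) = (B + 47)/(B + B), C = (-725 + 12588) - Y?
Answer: 2206068883/332035648 ≈ 6.6441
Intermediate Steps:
C = 31792 (C = (-725 + 12588) - 1*(-19929) = 11863 + 19929 = 31792)
G(B) = (47 + B)/(2*B) (G(B) = (47 + B)/((2*B)) = (47 + B)*(1/(2*B)) = (47 + B)/(2*B))
-30395/(-5968) + (34233/C)/G(121) = -30395/(-5968) + (34233/31792)/(((½)*(47 + 121)/121)) = -30395*(-1/5968) + (34233*(1/31792))/(((½)*(1/121)*168)) = 30395/5968 + 34233/(31792*(84/121)) = 30395/5968 + (34233/31792)*(121/84) = 30395/5968 + 1380731/890176 = 2206068883/332035648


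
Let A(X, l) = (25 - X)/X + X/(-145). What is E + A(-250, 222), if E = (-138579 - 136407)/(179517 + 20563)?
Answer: -2176573/2901160 ≈ -0.75024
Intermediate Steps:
E = -137493/100040 (E = -274986/200080 = -274986*1/200080 = -137493/100040 ≈ -1.3744)
A(X, l) = -X/145 + (25 - X)/X (A(X, l) = (25 - X)/X + X*(-1/145) = (25 - X)/X - X/145 = -X/145 + (25 - X)/X)
E + A(-250, 222) = -137493/100040 + (-1 + 25/(-250) - 1/145*(-250)) = -137493/100040 + (-1 + 25*(-1/250) + 50/29) = -137493/100040 + (-1 - ⅒ + 50/29) = -137493/100040 + 181/290 = -2176573/2901160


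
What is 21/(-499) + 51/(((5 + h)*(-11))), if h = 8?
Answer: -28452/71357 ≈ -0.39873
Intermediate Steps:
21/(-499) + 51/(((5 + h)*(-11))) = 21/(-499) + 51/(((5 + 8)*(-11))) = 21*(-1/499) + 51/((13*(-11))) = -21/499 + 51/(-143) = -21/499 + 51*(-1/143) = -21/499 - 51/143 = -28452/71357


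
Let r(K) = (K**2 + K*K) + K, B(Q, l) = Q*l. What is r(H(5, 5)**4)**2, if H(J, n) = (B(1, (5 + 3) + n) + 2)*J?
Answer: 4009038429752827691802978515625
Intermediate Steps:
H(J, n) = J*(10 + n) (H(J, n) = (1*((5 + 3) + n) + 2)*J = (1*(8 + n) + 2)*J = ((8 + n) + 2)*J = (10 + n)*J = J*(10 + n))
r(K) = K + 2*K**2 (r(K) = (K**2 + K**2) + K = 2*K**2 + K = K + 2*K**2)
r(H(5, 5)**4)**2 = ((5*(10 + 5))**4*(1 + 2*(5*(10 + 5))**4))**2 = ((5*15)**4*(1 + 2*(5*15)**4))**2 = (75**4*(1 + 2*75**4))**2 = (31640625*(1 + 2*31640625))**2 = (31640625*(1 + 63281250))**2 = (31640625*63281251)**2 = 2002258332421875**2 = 4009038429752827691802978515625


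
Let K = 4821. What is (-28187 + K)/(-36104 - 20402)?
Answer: 11683/28253 ≈ 0.41351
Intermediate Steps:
(-28187 + K)/(-36104 - 20402) = (-28187 + 4821)/(-36104 - 20402) = -23366/(-56506) = -23366*(-1/56506) = 11683/28253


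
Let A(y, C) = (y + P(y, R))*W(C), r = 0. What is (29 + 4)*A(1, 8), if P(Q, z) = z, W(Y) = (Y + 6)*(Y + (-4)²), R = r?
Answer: 11088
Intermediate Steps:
R = 0
W(Y) = (6 + Y)*(16 + Y) (W(Y) = (6 + Y)*(Y + 16) = (6 + Y)*(16 + Y))
A(y, C) = y*(96 + C² + 22*C) (A(y, C) = (y + 0)*(96 + C² + 22*C) = y*(96 + C² + 22*C))
(29 + 4)*A(1, 8) = (29 + 4)*(1*(96 + 8² + 22*8)) = 33*(1*(96 + 64 + 176)) = 33*(1*336) = 33*336 = 11088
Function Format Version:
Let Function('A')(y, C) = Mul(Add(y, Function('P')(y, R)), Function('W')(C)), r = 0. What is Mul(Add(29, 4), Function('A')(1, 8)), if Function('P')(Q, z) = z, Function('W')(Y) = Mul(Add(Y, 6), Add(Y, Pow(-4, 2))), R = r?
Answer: 11088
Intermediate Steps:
R = 0
Function('W')(Y) = Mul(Add(6, Y), Add(16, Y)) (Function('W')(Y) = Mul(Add(6, Y), Add(Y, 16)) = Mul(Add(6, Y), Add(16, Y)))
Function('A')(y, C) = Mul(y, Add(96, Pow(C, 2), Mul(22, C))) (Function('A')(y, C) = Mul(Add(y, 0), Add(96, Pow(C, 2), Mul(22, C))) = Mul(y, Add(96, Pow(C, 2), Mul(22, C))))
Mul(Add(29, 4), Function('A')(1, 8)) = Mul(Add(29, 4), Mul(1, Add(96, Pow(8, 2), Mul(22, 8)))) = Mul(33, Mul(1, Add(96, 64, 176))) = Mul(33, Mul(1, 336)) = Mul(33, 336) = 11088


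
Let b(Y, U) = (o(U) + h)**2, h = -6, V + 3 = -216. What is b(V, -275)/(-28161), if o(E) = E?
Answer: -78961/28161 ≈ -2.8039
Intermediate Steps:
V = -219 (V = -3 - 216 = -219)
b(Y, U) = (-6 + U)**2 (b(Y, U) = (U - 6)**2 = (-6 + U)**2)
b(V, -275)/(-28161) = (-6 - 275)**2/(-28161) = (-281)**2*(-1/28161) = 78961*(-1/28161) = -78961/28161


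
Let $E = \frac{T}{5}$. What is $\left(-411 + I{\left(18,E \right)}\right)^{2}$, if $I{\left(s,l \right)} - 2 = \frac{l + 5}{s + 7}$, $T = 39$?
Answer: $\frac{2607225721}{15625} \approx 1.6686 \cdot 10^{5}$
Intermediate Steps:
$E = \frac{39}{5} \approx 7.8$
$I{\left(s,l \right)} = 2 + \frac{5 + l}{7 + s}$ ($I{\left(s,l \right)} = 2 + \frac{l + 5}{s + 7} = 2 + \frac{5 + l}{7 + s}$)
$\left(-411 + I{\left(18,E \right)}\right)^{2} = \left(-411 + \frac{19 + \frac{39}{5} + 2 \cdot 18}{7 + 18}\right)^{2} = \left(-411 + \frac{19 + \frac{39}{5} + 36}{25}\right)^{2} = \left(-411 + \frac{1}{25} \cdot \frac{314}{5}\right)^{2} = \left(-411 + \frac{314}{125}\right)^{2} = \left(- \frac{51061}{125}\right)^{2} = \frac{2607225721}{15625}$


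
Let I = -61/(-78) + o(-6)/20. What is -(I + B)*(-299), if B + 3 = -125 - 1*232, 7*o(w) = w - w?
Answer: -644437/6 ≈ -1.0741e+5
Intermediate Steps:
o(w) = 0 (o(w) = (w - w)/7 = (⅐)*0 = 0)
I = 61/78 (I = -61/(-78) + 0/20 = -61*(-1/78) + 0*(1/20) = 61/78 + 0 = 61/78 ≈ 0.78205)
B = -360 (B = -3 + (-125 - 1*232) = -3 + (-125 - 232) = -3 - 357 = -360)
-(I + B)*(-299) = -(61/78 - 360)*(-299) = -(-28019)*(-299)/78 = -1*644437/6 = -644437/6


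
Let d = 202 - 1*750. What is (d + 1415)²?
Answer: 751689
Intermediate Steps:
d = -548 (d = 202 - 750 = -548)
(d + 1415)² = (-548 + 1415)² = 867² = 751689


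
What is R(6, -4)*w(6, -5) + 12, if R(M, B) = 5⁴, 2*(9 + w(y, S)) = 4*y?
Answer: 1887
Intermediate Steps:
w(y, S) = -9 + 2*y (w(y, S) = -9 + (4*y)/2 = -9 + 2*y)
R(M, B) = 625
R(6, -4)*w(6, -5) + 12 = 625*(-9 + 2*6) + 12 = 625*(-9 + 12) + 12 = 625*3 + 12 = 1875 + 12 = 1887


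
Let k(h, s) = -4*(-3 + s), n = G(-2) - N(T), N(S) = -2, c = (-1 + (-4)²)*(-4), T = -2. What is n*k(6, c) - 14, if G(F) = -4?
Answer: -518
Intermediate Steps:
c = -60 (c = (-1 + 16)*(-4) = 15*(-4) = -60)
n = -2 (n = -4 - 1*(-2) = -4 + 2 = -2)
k(h, s) = 12 - 4*s
n*k(6, c) - 14 = -2*(12 - 4*(-60)) - 14 = -2*(12 + 240) - 14 = -2*252 - 14 = -504 - 14 = -518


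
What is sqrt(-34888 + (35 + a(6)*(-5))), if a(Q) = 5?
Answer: I*sqrt(34878) ≈ 186.76*I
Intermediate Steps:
sqrt(-34888 + (35 + a(6)*(-5))) = sqrt(-34888 + (35 + 5*(-5))) = sqrt(-34888 + (35 - 25)) = sqrt(-34888 + 10) = sqrt(-34878) = I*sqrt(34878)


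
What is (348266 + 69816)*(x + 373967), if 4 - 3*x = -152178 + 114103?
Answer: 161655586120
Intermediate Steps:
x = 12693 (x = 4/3 - (-152178 + 114103)/3 = 4/3 - 1/3*(-38075) = 4/3 + 38075/3 = 12693)
(348266 + 69816)*(x + 373967) = (348266 + 69816)*(12693 + 373967) = 418082*386660 = 161655586120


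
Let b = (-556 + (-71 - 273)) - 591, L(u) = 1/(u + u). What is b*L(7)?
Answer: -213/2 ≈ -106.50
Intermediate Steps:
L(u) = 1/(2*u)
b = -1491 (b = (-556 - 344) - 591 = -900 - 591 = -1491)
b*L(7) = -1491/(2*7) = -1491*1/14 = -213/2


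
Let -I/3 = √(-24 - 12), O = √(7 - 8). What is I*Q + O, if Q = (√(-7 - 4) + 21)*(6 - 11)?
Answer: -90*√11 + 1891*I ≈ -298.5 + 1891.0*I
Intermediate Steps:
O = I (O = √(-1) = I ≈ 1.0*I)
Q = -105 - 5*I*√11 (Q = (√(-11) + 21)*(-5) = (I*√11 + 21)*(-5) = (21 + I*√11)*(-5) = -105 - 5*I*√11 ≈ -105.0 - 16.583*I)
I = -18*I (I = -3*√(-24 - 12) = -18*I ≈ -18.0*I)
I*Q + O = (-18*I)*(-105 - 5*I*√11) + I = -18*I*(-105 - 5*I*√11) + I = I - 18*I*(-105 - 5*I*√11)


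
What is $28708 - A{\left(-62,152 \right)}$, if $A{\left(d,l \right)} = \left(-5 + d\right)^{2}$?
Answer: $24219$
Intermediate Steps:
$28708 - A{\left(-62,152 \right)} = 28708 - \left(-5 - 62\right)^{2} = 28708 - \left(-67\right)^{2} = 28708 - 4489 = 24219$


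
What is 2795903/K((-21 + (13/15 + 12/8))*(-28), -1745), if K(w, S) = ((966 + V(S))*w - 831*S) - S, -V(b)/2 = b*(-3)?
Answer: -54395/68224 ≈ -0.79730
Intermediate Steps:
V(b) = 6*b (V(b) = -2*b*(-3) = -(-6)*b = 6*b)
K(w, S) = -832*S + w*(966 + 6*S) (K(w, S) = ((966 + 6*S)*w - 831*S) - S = (w*(966 + 6*S) - 831*S) - S = (-831*S + w*(966 + 6*S)) - S = -832*S + w*(966 + 6*S))
2795903/K((-21 + (13/15 + 12/8))*(-28), -1745) = 2795903/(-832*(-1745) + 966*((-21 + (13/15 + 12/8))*(-28)) + 6*(-1745)*((-21 + (13/15 + 12/8))*(-28))) = 2795903/(1451840 + 966*((-21 + (13*(1/15) + 12*(1/8)))*(-28)) + 6*(-1745)*((-21 + (13*(1/15) + 12*(1/8)))*(-28))) = 2795903/(1451840 + 966*((-21 + (13/15 + 3/2))*(-28)) + 6*(-1745)*((-21 + (13/15 + 3/2))*(-28))) = 2795903/(1451840 + 966*((-21 + 71/30)*(-28)) + 6*(-1745)*((-21 + 71/30)*(-28))) = 2795903/(1451840 + 966*(-559/30*(-28)) + 6*(-1745)*(-559/30*(-28))) = 2795903/(1451840 + 966*(7826/15) + 6*(-1745)*(7826/15)) = 2795903/(1451840 + 2519972/5 - 5462548) = 2795903/(-17533568/5) = 2795903*(-5/17533568) = -54395/68224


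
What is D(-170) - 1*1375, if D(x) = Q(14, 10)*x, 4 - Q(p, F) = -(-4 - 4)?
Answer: -695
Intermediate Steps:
Q(p, F) = -4 (Q(p, F) = 4 - (-1)*(-4 - 4) = 4 - (-1)*(-8) = 4 - 1*8 = 4 - 8 = -4)
D(x) = -4*x
D(-170) - 1*1375 = -4*(-170) - 1*1375 = 680 - 1375 = -695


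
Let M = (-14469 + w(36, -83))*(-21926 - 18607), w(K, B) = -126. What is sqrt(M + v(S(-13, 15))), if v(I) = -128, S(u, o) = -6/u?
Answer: sqrt(591579007) ≈ 24322.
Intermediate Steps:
M = 591579135 (M = (-14469 - 126)*(-21926 - 18607) = -14595*(-40533) = 591579135)
sqrt(M + v(S(-13, 15))) = sqrt(591579135 - 128) = sqrt(591579007)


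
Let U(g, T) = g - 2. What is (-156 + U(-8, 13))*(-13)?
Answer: 2158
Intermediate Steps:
U(g, T) = -2 + g
(-156 + U(-8, 13))*(-13) = (-156 + (-2 - 8))*(-13) = (-156 - 10)*(-13) = -166*(-13) = 2158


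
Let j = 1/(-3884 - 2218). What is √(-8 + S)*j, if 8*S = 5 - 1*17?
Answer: -I*√38/12204 ≈ -0.00050511*I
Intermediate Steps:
S = -3/2 (S = (5 - 1*17)/8 = (5 - 17)/8 = (⅛)*(-12) = -3/2 ≈ -1.5000)
j = -1/6102 (j = 1/(-6102) = -1/6102 ≈ -0.00016388)
√(-8 + S)*j = √(-8 - 3/2)*(-1/6102) = √(-19/2)*(-1/6102) = (I*√38/2)*(-1/6102) = -I*√38/12204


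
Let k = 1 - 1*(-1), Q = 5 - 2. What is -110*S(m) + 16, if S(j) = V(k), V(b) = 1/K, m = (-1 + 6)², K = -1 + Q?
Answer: -39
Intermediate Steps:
Q = 3
k = 2 (k = 1 + 1 = 2)
K = 2 (K = -1 + 3 = 2)
m = 25 (m = 5² = 25)
V(b) = ½ (V(b) = 1/2 = ½)
S(j) = ½
-110*S(m) + 16 = -110*½ + 16 = -55 + 16 = -39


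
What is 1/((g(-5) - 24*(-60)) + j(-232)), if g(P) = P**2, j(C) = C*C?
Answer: 1/55289 ≈ 1.8087e-5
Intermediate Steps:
j(C) = C**2
1/((g(-5) - 24*(-60)) + j(-232)) = 1/(((-5)**2 - 24*(-60)) + (-232)**2) = 1/((25 + 1440) + 53824) = 1/(1465 + 53824) = 1/55289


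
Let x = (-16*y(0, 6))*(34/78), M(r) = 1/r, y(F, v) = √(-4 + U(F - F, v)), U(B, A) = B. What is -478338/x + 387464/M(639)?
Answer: 247589496 - 9327591*I/272 ≈ 2.4759e+8 - 34293.0*I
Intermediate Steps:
y(F, v) = 2*I (y(F, v) = √(-4 + (F - F)) = √(-4 + 0) = √(-4) = 2*I)
x = -544*I/39 (x = (-32*I)*(34/78) = (-32*I)*(34*(1/78)) = -32*I*(17/39) = -544*I/39 ≈ -13.949*I)
-478338/x + 387464/M(639) = -478338*39*I/544 + 387464/(1/639) = -9327591*I/272 + 387464/(1/639) = -9327591*I/272 + 387464*639 = -9327591*I/272 + 247589496 = 247589496 - 9327591*I/272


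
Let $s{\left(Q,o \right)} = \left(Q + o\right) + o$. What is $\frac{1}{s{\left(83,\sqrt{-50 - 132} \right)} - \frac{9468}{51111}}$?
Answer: $\frac{2670862095}{244665550873} - \frac{64502082 i \sqrt{182}}{244665550873} \approx 0.010916 - 0.0035566 i$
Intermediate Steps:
$s{\left(Q,o \right)} = Q + 2 o$
$\frac{1}{s{\left(83,\sqrt{-50 - 132} \right)} - \frac{9468}{51111}} = \frac{1}{\left(83 + 2 \sqrt{-50 - 132}\right) - \frac{9468}{51111}} = \frac{1}{\left(83 + 2 \sqrt{-182}\right) - \frac{1052}{5679}} = \frac{1}{\left(83 + 2 i \sqrt{182}\right) - \frac{1052}{5679}} = \frac{1}{\frac{470305}{5679} + 2 i \sqrt{182}}$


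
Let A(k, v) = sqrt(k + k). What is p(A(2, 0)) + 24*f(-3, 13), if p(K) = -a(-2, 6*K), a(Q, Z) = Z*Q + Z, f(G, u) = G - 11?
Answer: -324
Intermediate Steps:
f(G, u) = -11 + G
a(Q, Z) = Z + Q*Z (a(Q, Z) = Q*Z + Z = Z + Q*Z)
A(k, v) = sqrt(2)*sqrt(k) (A(k, v) = sqrt(2*k) = sqrt(2)*sqrt(k))
p(K) = 6*K (p(K) = -6*K*(1 - 2) = -6*K*(-1) = -(-6)*K = 6*K)
p(A(2, 0)) + 24*f(-3, 13) = 6*(sqrt(2)*sqrt(2)) + 24*(-11 - 3) = 6*2 + 24*(-14) = 12 - 336 = -324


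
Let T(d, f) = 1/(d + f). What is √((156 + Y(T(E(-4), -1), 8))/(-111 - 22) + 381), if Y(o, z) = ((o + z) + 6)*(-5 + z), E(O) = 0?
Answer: √6713574/133 ≈ 19.482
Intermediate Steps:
Y(o, z) = (-5 + z)*(6 + o + z) (Y(o, z) = (6 + o + z)*(-5 + z) = (-5 + z)*(6 + o + z))
√((156 + Y(T(E(-4), -1), 8))/(-111 - 22) + 381) = √((156 + (-30 + 8 + 8² - 5/(0 - 1) + 8/(0 - 1)))/(-111 - 22) + 381) = √((156 + (-30 + 8 + 64 - 5/(-1) + 8/(-1)))/(-133) + 381) = √((156 + (-30 + 8 + 64 - 5*(-1) - 1*8))*(-1/133) + 381) = √((156 + (-30 + 8 + 64 + 5 - 8))*(-1/133) + 381) = √((156 + 39)*(-1/133) + 381) = √(195*(-1/133) + 381) = √(-195/133 + 381) = √(50478/133) = √6713574/133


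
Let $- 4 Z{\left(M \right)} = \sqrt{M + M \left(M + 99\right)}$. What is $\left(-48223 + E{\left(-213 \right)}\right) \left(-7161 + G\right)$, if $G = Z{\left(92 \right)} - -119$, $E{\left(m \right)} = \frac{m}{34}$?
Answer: $\frac{5773718195}{17} + \frac{3279590 \sqrt{69}}{17} \approx 3.4123 \cdot 10^{8}$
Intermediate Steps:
$E{\left(m \right)} = \frac{m}{34}$ ($E{\left(m \right)} = m \frac{1}{34} = \frac{m}{34}$)
$Z{\left(M \right)} = - \frac{\sqrt{M + M \left(99 + M\right)}}{4}$ ($Z{\left(M \right)} = - \frac{\sqrt{M + M \left(M + 99\right)}}{4} = - \frac{\sqrt{M + M \left(99 + M\right)}}{4}$)
$G = 119 - 4 \sqrt{69}$ ($G = - \frac{\sqrt{92 \left(100 + 92\right)}}{4} - -119 = - \frac{\sqrt{92 \cdot 192}}{4} + 119 = - \frac{\sqrt{17664}}{4} + 119 = - \frac{16 \sqrt{69}}{4} + 119 = - 4 \sqrt{69} + 119 = 119 - 4 \sqrt{69} \approx 85.774$)
$\left(-48223 + E{\left(-213 \right)}\right) \left(-7161 + G\right) = \left(-48223 + \frac{1}{34} \left(-213\right)\right) \left(-7161 + \left(119 - 4 \sqrt{69}\right)\right) = \left(-48223 - \frac{213}{34}\right) \left(-7042 - 4 \sqrt{69}\right) = - \frac{1639795 \left(-7042 - 4 \sqrt{69}\right)}{34} = \frac{5773718195}{17} + \frac{3279590 \sqrt{69}}{17}$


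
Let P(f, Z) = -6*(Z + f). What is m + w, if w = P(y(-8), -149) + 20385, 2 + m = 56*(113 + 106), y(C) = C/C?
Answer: 33535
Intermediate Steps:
y(C) = 1
P(f, Z) = -6*Z - 6*f
m = 12262 (m = -2 + 56*(113 + 106) = -2 + 56*219 = -2 + 12264 = 12262)
w = 21273 (w = (-6*(-149) - 6*1) + 20385 = (894 - 6) + 20385 = 888 + 20385 = 21273)
m + w = 12262 + 21273 = 33535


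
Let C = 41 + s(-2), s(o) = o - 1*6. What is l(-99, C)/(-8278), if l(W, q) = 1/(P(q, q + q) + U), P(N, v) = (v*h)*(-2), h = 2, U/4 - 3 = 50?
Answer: 1/430456 ≈ 2.3231e-6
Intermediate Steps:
U = 212 (U = 12 + 4*50 = 12 + 200 = 212)
s(o) = -6 + o (s(o) = o - 6 = -6 + o)
P(N, v) = -4*v (P(N, v) = (v*2)*(-2) = (2*v)*(-2) = -4*v)
C = 33 (C = 41 + (-6 - 2) = 41 - 8 = 33)
l(W, q) = 1/(212 - 8*q) (l(W, q) = 1/(-4*(q + q) + 212) = 1/(-8*q + 212) = 1/(212 - 8*q))
l(-99, C)/(-8278) = -1/(-212 + 8*33)/(-8278) = -1/(-212 + 264)*(-1/8278) = -1/52*(-1/8278) = 1/430456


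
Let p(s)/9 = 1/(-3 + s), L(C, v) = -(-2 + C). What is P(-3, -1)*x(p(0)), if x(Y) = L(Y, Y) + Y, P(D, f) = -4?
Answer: -8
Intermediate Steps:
L(C, v) = 2 - C
p(s) = 9/(-3 + s)
x(Y) = 2 (x(Y) = (2 - Y) + Y = 2)
P(-3, -1)*x(p(0)) = -4*2 = -8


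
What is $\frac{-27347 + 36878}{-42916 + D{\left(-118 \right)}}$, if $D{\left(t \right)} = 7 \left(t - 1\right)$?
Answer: $- \frac{1059}{4861} \approx -0.21786$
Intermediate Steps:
$D{\left(t \right)} = -7 + 7 t$ ($D{\left(t \right)} = 7 \left(-1 + t\right) = -7 + 7 t$)
$\frac{-27347 + 36878}{-42916 + D{\left(-118 \right)}} = \frac{-27347 + 36878}{-42916 + \left(-7 + 7 \left(-118\right)\right)} = \frac{9531}{-42916 - 833} = \frac{9531}{-43749} = 9531 \left(- \frac{1}{43749}\right) = - \frac{1059}{4861}$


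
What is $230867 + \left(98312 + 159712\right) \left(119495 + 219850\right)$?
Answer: $87559385147$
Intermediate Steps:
$230867 + \left(98312 + 159712\right) \left(119495 + 219850\right) = 230867 + 258024 \cdot 339345 = 230867 + 87559154280 = 87559385147$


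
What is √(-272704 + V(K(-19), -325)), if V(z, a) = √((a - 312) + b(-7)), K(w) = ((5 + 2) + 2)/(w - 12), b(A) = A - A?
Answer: √(-272704 + 7*I*√13) ≈ 0.024 + 522.21*I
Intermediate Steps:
b(A) = 0
K(w) = 9/(-12 + w) (K(w) = (7 + 2)/(-12 + w) = 9/(-12 + w))
V(z, a) = √(-312 + a) (V(z, a) = √((a - 312) + 0) = √((-312 + a) + 0) = √(-312 + a))
√(-272704 + V(K(-19), -325)) = √(-272704 + √(-312 - 325)) = √(-272704 + √(-637)) = √(-272704 + 7*I*√13)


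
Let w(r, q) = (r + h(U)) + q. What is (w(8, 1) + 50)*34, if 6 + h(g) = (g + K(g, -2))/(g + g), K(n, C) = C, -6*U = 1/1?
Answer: 2023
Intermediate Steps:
U = -⅙ (U = -⅙/1 = -⅙*1 = -⅙ ≈ -0.16667)
h(g) = -6 + (-2 + g)/(2*g) (h(g) = -6 + (g - 2)/(g + g) = -6 + (-2 + g)/((2*g)) = -6 + (-2 + g)*(1/(2*g)) = -6 + (-2 + g)/(2*g))
w(r, q) = ½ + q + r (w(r, q) = (r + (-11/2 - 1/(-⅙))) + q = (r + (-11/2 - 1*(-6))) + q = (r + (-11/2 + 6)) + q = (r + ½) + q = (½ + r) + q = ½ + q + r)
(w(8, 1) + 50)*34 = ((½ + 1 + 8) + 50)*34 = (19/2 + 50)*34 = (119/2)*34 = 2023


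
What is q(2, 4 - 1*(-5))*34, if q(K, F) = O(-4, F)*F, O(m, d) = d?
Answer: 2754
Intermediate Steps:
q(K, F) = F**2 (q(K, F) = F*F = F**2)
q(2, 4 - 1*(-5))*34 = (4 - 1*(-5))**2*34 = (4 + 5)**2*34 = 9**2*34 = 81*34 = 2754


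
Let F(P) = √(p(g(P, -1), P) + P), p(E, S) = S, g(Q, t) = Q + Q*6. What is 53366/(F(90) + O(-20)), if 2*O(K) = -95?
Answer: -2027908/1661 - 1280784*√5/8305 ≈ -1565.7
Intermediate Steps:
g(Q, t) = 7*Q (g(Q, t) = Q + 6*Q = 7*Q)
O(K) = -95/2 (O(K) = (½)*(-95) = -95/2)
F(P) = √2*√P (F(P) = √(P + P) = √(2*P) = √2*√P)
53366/(F(90) + O(-20)) = 53366/(√2*√90 - 95/2) = 53366/(√2*(3*√10) - 95/2) = 53366/(6*√5 - 95/2) = 53366/(-95/2 + 6*√5)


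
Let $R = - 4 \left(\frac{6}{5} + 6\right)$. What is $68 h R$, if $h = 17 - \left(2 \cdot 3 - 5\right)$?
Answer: $- \frac{156672}{5} \approx -31334.0$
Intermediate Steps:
$h = 16$ ($h = 17 - \left(6 - 5\right) = 17 - 1 = 16$)
$R = - \frac{144}{5}$ ($R = - 4 \left(6 \cdot \frac{1}{5} + 6\right) = - 4 \left(\frac{6}{5} + 6\right) = \left(-4\right) \frac{36}{5} = - \frac{144}{5} \approx -28.8$)
$68 h R = 68 \cdot 16 \left(- \frac{144}{5}\right) = 1088 \left(- \frac{144}{5}\right) = - \frac{156672}{5}$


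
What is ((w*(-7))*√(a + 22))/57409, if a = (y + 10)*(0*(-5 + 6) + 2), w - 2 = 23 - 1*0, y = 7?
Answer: -350*√14/57409 ≈ -0.022811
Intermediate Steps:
w = 25 (w = 2 + (23 - 1*0) = 2 + (23 + 0) = 2 + 23 = 25)
a = 34 (a = (7 + 10)*(0*(-5 + 6) + 2) = 17*(0*1 + 2) = 17*(0 + 2) = 17*2 = 34)
((w*(-7))*√(a + 22))/57409 = ((25*(-7))*√(34 + 22))/57409 = -350*√14*(1/57409) = -350*√14/57409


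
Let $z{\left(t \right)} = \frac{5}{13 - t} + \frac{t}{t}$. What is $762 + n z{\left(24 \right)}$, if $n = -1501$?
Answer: $- \frac{624}{11} \approx -56.727$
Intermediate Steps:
$z{\left(t \right)} = 1 + \frac{5}{13 - t}$ ($z{\left(t \right)} = \frac{5}{13 - t} + 1 = 1 + \frac{5}{13 - t}$)
$762 + n z{\left(24 \right)} = 762 - 1501 \frac{-18 + 24}{-13 + 24} = 762 - 1501 \cdot \frac{1}{11} \cdot 6 = 762 - \frac{9006}{11} = - \frac{624}{11}$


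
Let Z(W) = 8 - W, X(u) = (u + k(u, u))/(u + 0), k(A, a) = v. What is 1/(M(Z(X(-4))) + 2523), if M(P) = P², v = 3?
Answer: 16/41329 ≈ 0.00038714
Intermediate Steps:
k(A, a) = 3
X(u) = (3 + u)/u (X(u) = (u + 3)/(u + 0) = (3 + u)/u)
1/(M(Z(X(-4))) + 2523) = 1/((8 - (3 - 4)/(-4))² + 2523) = 1/((8 - (-1)*(-1)/4)² + 2523) = 1/((8 - 1*¼)² + 2523) = 1/((8 - ¼)² + 2523) = 1/((31/4)² + 2523) = 1/(961/16 + 2523) = 1/(41329/16) = 16/41329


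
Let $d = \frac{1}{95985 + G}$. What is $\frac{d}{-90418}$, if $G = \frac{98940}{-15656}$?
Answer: $- \frac{1957}{16983238030995} \approx -1.1523 \cdot 10^{-10}$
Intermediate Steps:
$G = - \frac{24735}{3914}$ ($G = 98940 \left(- \frac{1}{15656}\right) = - \frac{24735}{3914} \approx -6.3196$)
$d = \frac{3914}{375660555}$ ($d = \frac{1}{95985 - \frac{24735}{3914}} = \frac{1}{\frac{375660555}{3914}} = \frac{3914}{375660555} \approx 1.0419 \cdot 10^{-5}$)
$\frac{d}{-90418} = \frac{3914}{375660555 \left(-90418\right)} = \frac{3914}{375660555} \left(- \frac{1}{90418}\right) = - \frac{1957}{16983238030995}$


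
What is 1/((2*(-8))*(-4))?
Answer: 1/64 ≈ 0.015625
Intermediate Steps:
1/((2*(-8))*(-4)) = 1/(-16*(-4)) = 1/64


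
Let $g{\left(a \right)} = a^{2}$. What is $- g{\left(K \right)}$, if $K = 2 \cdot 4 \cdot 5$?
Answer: $-1600$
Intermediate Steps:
$K = 40$ ($K = 8 \cdot 5 = 40$)
$- g{\left(K \right)} = - 40^{2} = \left(-1\right) 1600 = -1600$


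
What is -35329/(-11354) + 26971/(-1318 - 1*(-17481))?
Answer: 17903089/3745198 ≈ 4.7803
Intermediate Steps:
-35329/(-11354) + 26971/(-1318 - 1*(-17481)) = -35329*(-1/11354) + 26971/(-1318 + 17481) = 5047/1622 + 26971/16163 = 5047/1622 + 26971*(1/16163) = 5047/1622 + 3853/2309 = 17903089/3745198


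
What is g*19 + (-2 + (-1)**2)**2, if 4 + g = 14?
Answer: 191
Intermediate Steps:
g = 10 (g = -4 + 14 = 10)
g*19 + (-2 + (-1)**2)**2 = 10*19 + (-2 + (-1)**2)**2 = 190 + (-2 + 1)**2 = 190 + (-1)**2 = 190 + 1 = 191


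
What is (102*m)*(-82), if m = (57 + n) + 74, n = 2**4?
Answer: -1229508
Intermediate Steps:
n = 16
m = 147 (m = (57 + 16) + 74 = 73 + 74 = 147)
(102*m)*(-82) = (102*147)*(-82) = 14994*(-82) = -1229508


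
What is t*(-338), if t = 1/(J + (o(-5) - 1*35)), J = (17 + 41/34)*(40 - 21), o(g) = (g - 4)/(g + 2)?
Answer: -884/821 ≈ -1.0767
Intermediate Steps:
o(g) = (-4 + g)/(2 + g)
J = 11761/34 (J = (17 + 41*(1/34))*19 = (17 + 41/34)*19 = (619/34)*19 = 11761/34 ≈ 345.91)
t = 34/10673 (t = 1/(11761/34 + ((-4 - 5)/(2 - 5) - 1*35)) = 1/(11761/34 + (-9/(-3) - 35)) = 1/(11761/34 + (-1/3*(-9) - 35)) = 1/(11761/34 + (3 - 35)) = 1/(11761/34 - 32) = 1/(10673/34) = 34/10673 ≈ 0.0031856)
t*(-338) = (34/10673)*(-338) = -884/821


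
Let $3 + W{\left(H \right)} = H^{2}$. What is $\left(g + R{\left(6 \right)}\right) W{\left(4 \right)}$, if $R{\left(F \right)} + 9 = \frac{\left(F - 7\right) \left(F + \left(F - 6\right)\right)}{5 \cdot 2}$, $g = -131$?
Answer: $- \frac{9139}{5} \approx -1827.8$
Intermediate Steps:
$W{\left(H \right)} = -3 + H^{2}$
$R{\left(F \right)} = -9 + \frac{\left(-7 + F\right) \left(-6 + 2 F\right)}{10}$ ($R{\left(F \right)} = -9 + \frac{\left(F - 7\right) \left(F + \left(F - 6\right)\right)}{5 \cdot 2} = -9 + \frac{\left(-7 + F\right) \left(F + \left(-6 + F\right)\right)}{10} = -9 + \left(-7 + F\right) \left(-6 + 2 F\right) \frac{1}{10} = -9 + \frac{\left(-7 + F\right) \left(-6 + 2 F\right)}{10}$)
$\left(g + R{\left(6 \right)}\right) W{\left(4 \right)} = \left(-131 - \left(\frac{84}{5} - \frac{36}{5}\right)\right) \left(-3 + 4^{2}\right) = \left(-131 - \frac{48}{5}\right) \left(-3 + 16\right) = \left(-131 - \frac{48}{5}\right) 13 = \left(- \frac{703}{5}\right) 13 = - \frac{9139}{5}$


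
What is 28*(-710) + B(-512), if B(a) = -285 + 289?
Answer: -19876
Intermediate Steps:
B(a) = 4
28*(-710) + B(-512) = 28*(-710) + 4 = -19880 + 4 = -19876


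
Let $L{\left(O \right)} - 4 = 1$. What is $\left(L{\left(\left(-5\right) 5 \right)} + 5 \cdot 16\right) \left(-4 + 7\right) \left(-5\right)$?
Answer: $-1275$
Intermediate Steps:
$L{\left(O \right)} = 5$ ($L{\left(O \right)} = 4 + 1 = 5$)
$\left(L{\left(\left(-5\right) 5 \right)} + 5 \cdot 16\right) \left(-4 + 7\right) \left(-5\right) = \left(5 + 5 \cdot 16\right) \left(-4 + 7\right) \left(-5\right) = \left(5 + 80\right) 3 \left(-5\right) = 85 \left(-15\right) = -1275$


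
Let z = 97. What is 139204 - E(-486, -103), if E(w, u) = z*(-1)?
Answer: 139301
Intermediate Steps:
E(w, u) = -97 (E(w, u) = 97*(-1) = -97)
139204 - E(-486, -103) = 139204 - 1*(-97) = 139204 + 97 = 139301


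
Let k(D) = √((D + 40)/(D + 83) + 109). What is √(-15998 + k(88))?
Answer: √(-51977502 + 399*√7277)/57 ≈ 126.44*I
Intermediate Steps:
k(D) = √(109 + (40 + D)/(83 + D)) (k(D) = √((40 + D)/(83 + D) + 109) = √(109 + (40 + D)/(83 + D)))
√(-15998 + k(88)) = √(-15998 + √((9087 + 110*88)/(83 + 88))) = √(-15998 + √((9087 + 9680)/171)) = √(-15998 + √((1/171)*18767)) = √(-15998 + √(18767/171)) = √(-15998 + 7*√7277/57)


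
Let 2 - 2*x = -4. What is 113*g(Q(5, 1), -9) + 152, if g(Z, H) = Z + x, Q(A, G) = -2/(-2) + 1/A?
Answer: 3133/5 ≈ 626.60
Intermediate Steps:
x = 3 (x = 1 - 1/2*(-4) = 1 + 2 = 3)
Q(A, G) = 1 + 1/A (Q(A, G) = -2*(-1/2) + 1/A = 1 + 1/A)
g(Z, H) = 3 + Z (g(Z, H) = Z + 3 = 3 + Z)
113*g(Q(5, 1), -9) + 152 = 113*(3 + (1 + 5)/5) + 152 = 113*(3 + (1/5)*6) + 152 = 113*(3 + 6/5) + 152 = 113*(21/5) + 152 = 2373/5 + 152 = 3133/5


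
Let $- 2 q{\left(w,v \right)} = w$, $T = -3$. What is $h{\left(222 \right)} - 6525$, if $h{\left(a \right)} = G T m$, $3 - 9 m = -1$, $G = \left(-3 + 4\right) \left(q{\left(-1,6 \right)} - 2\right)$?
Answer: $-6523$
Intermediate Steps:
$q{\left(w,v \right)} = - \frac{w}{2}$
$G = - \frac{3}{2}$ ($G = \left(-3 + 4\right) \left(\left(- \frac{1}{2}\right) \left(-1\right) - 2\right) = 1 \left(\frac{1}{2} - 2\right) = 1 \left(- \frac{3}{2}\right) = - \frac{3}{2} \approx -1.5$)
$m = \frac{4}{9}$ ($m = \frac{1}{3} - - \frac{1}{9} = \frac{1}{3} + \frac{1}{9} = \frac{4}{9} \approx 0.44444$)
$h{\left(a \right)} = 2$ ($h{\left(a \right)} = \left(- \frac{3}{2}\right) \left(-3\right) \frac{4}{9} = \frac{9}{2} \cdot \frac{4}{9} = 2$)
$h{\left(222 \right)} - 6525 = 2 - 6525 = -6523$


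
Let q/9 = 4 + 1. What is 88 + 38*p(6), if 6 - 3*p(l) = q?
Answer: -406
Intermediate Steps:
q = 45 (q = 9*(4 + 1) = 9*5 = 45)
p(l) = -13 (p(l) = 2 - ⅓*45 = 2 - 15 = -13)
88 + 38*p(6) = 88 + 38*(-13) = 88 - 494 = -406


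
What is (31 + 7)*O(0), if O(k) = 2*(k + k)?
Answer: 0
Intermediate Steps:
O(k) = 4*k (O(k) = 2*(2*k) = 4*k)
(31 + 7)*O(0) = (31 + 7)*(4*0) = 38*0 = 0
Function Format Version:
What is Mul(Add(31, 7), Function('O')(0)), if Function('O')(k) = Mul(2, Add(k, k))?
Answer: 0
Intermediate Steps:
Function('O')(k) = Mul(4, k) (Function('O')(k) = Mul(2, Mul(2, k)) = Mul(4, k))
Mul(Add(31, 7), Function('O')(0)) = Mul(Add(31, 7), Mul(4, 0)) = Mul(38, 0) = 0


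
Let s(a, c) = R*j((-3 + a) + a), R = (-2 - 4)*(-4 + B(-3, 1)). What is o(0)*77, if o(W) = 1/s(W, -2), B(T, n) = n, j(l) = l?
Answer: -77/54 ≈ -1.4259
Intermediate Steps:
R = 18 (R = (-2 - 4)*(-4 + 1) = -6*(-3) = 18)
s(a, c) = -54 + 36*a (s(a, c) = 18*((-3 + a) + a) = 18*(-3 + 2*a) = -54 + 36*a)
o(W) = 1/(-54 + 36*W)
o(0)*77 = (1/(18*(-3 + 2*0)))*77 = (1/(18*(-3 + 0)))*77 = ((1/18)/(-3))*77 = ((1/18)*(-⅓))*77 = -1/54*77 = -77/54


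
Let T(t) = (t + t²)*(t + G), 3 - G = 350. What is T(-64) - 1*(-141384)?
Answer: -1515768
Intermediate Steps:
G = -347 (G = 3 - 1*350 = 3 - 350 = -347)
T(t) = (-347 + t)*(t + t²) (T(t) = (t + t²)*(t - 347) = (t + t²)*(-347 + t) = (-347 + t)*(t + t²))
T(-64) - 1*(-141384) = -64*(-347 + (-64)² - 346*(-64)) - 1*(-141384) = -64*(-347 + 4096 + 22144) + 141384 = -64*25893 + 141384 = -1657152 + 141384 = -1515768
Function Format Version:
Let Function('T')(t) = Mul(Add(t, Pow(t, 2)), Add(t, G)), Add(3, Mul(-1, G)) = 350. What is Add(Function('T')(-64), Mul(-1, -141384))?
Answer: -1515768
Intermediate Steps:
G = -347 (G = Add(3, Mul(-1, 350)) = Add(3, -350) = -347)
Function('T')(t) = Mul(Add(-347, t), Add(t, Pow(t, 2))) (Function('T')(t) = Mul(Add(t, Pow(t, 2)), Add(t, -347)) = Mul(Add(t, Pow(t, 2)), Add(-347, t)) = Mul(Add(-347, t), Add(t, Pow(t, 2))))
Add(Function('T')(-64), Mul(-1, -141384)) = Add(Mul(-64, Add(-347, Pow(-64, 2), Mul(-346, -64))), Mul(-1, -141384)) = Add(Mul(-64, Add(-347, 4096, 22144)), 141384) = Add(Mul(-64, 25893), 141384) = Add(-1657152, 141384) = -1515768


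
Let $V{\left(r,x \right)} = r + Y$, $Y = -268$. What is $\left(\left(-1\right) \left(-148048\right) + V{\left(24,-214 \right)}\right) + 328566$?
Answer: $476370$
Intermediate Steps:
$V{\left(r,x \right)} = -268 + r$ ($V{\left(r,x \right)} = r - 268 = -268 + r$)
$\left(\left(-1\right) \left(-148048\right) + V{\left(24,-214 \right)}\right) + 328566 = \left(\left(-1\right) \left(-148048\right) + \left(-268 + 24\right)\right) + 328566 = \left(148048 - 244\right) + 328566 = 147804 + 328566 = 476370$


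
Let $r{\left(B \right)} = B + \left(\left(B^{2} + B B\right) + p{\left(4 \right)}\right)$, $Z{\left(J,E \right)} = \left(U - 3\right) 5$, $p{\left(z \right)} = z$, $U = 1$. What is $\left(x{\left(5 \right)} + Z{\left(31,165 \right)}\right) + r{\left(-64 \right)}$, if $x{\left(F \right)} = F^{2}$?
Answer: $8147$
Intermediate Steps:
$Z{\left(J,E \right)} = -10$ ($Z{\left(J,E \right)} = \left(1 - 3\right) 5 = \left(-2\right) 5 = -10$)
$r{\left(B \right)} = 4 + B + 2 B^{2}$ ($r{\left(B \right)} = B + \left(\left(B^{2} + B B\right) + 4\right) = B + \left(\left(B^{2} + B^{2}\right) + 4\right) = B + \left(2 B^{2} + 4\right) = B + \left(4 + 2 B^{2}\right) = 4 + B + 2 B^{2}$)
$\left(x{\left(5 \right)} + Z{\left(31,165 \right)}\right) + r{\left(-64 \right)} = \left(5^{2} - 10\right) + \left(4 - 64 + 2 \left(-64\right)^{2}\right) = \left(25 - 10\right) + \left(4 - 64 + 2 \cdot 4096\right) = 15 + \left(4 - 64 + 8192\right) = 15 + 8132 = 8147$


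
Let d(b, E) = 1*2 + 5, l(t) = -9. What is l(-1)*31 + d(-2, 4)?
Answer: -272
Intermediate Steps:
d(b, E) = 7 (d(b, E) = 2 + 5 = 7)
l(-1)*31 + d(-2, 4) = -9*31 + 7 = -279 + 7 = -272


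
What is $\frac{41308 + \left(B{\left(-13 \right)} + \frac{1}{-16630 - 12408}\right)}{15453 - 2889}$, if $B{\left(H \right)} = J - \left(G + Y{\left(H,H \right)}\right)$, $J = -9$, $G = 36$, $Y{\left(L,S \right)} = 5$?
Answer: $\frac{1198049803}{364833432} \approx 3.2838$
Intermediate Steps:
$B{\left(H \right)} = -50$ ($B{\left(H \right)} = -9 - \left(36 + 5\right) = -9 - 41 = -50$)
$\frac{41308 + \left(B{\left(-13 \right)} + \frac{1}{-16630 - 12408}\right)}{15453 - 2889} = \frac{41308 - \left(50 - \frac{1}{-16630 - 12408}\right)}{15453 - 2889} = \frac{41308 - \left(50 - \frac{1}{-29038}\right)}{12564} = \left(41308 - \frac{1451901}{29038}\right) \frac{1}{12564} = \frac{1198049803}{29038} \cdot \frac{1}{12564} = \frac{1198049803}{364833432}$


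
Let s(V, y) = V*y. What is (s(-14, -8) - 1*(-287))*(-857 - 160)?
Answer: -405783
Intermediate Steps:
(s(-14, -8) - 1*(-287))*(-857 - 160) = (-14*(-8) - 1*(-287))*(-857 - 160) = (112 + 287)*(-1017) = 399*(-1017) = -405783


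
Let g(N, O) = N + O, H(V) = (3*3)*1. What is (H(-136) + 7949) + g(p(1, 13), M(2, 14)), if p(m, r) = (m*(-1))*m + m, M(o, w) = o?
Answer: 7960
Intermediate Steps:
H(V) = 9 (H(V) = 9*1 = 9)
p(m, r) = m - m² (p(m, r) = (-m)*m + m = -m² + m = m - m²)
(H(-136) + 7949) + g(p(1, 13), M(2, 14)) = (9 + 7949) + (1*(1 - 1*1) + 2) = 7958 + (1*(1 - 1) + 2) = 7958 + (1*0 + 2) = 7958 + (0 + 2) = 7958 + 2 = 7960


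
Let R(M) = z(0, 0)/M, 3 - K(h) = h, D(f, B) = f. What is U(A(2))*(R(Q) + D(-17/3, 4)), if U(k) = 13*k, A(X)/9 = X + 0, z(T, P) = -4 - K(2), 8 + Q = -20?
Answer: -17979/14 ≈ -1284.2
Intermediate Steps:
Q = -28 (Q = -8 - 20 = -28)
K(h) = 3 - h
z(T, P) = -5 (z(T, P) = -4 - (3 - 1*2) = -4 - (3 - 2) = -4 - 1*1 = -4 - 1 = -5)
R(M) = -5/M
A(X) = 9*X (A(X) = 9*(X + 0) = 9*X)
U(A(2))*(R(Q) + D(-17/3, 4)) = (13*(9*2))*(-5/(-28) - 17/3) = (13*18)*(-5*(-1/28) - 17*1/3) = 234*(5/28 - 17/3) = 234*(-461/84) = -17979/14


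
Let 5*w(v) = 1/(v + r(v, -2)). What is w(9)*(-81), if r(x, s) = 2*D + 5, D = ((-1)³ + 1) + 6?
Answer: -81/130 ≈ -0.62308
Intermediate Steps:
D = 6 (D = (-1 + 1) + 6 = 0 + 6 = 6)
r(x, s) = 17 (r(x, s) = 2*6 + 5 = 12 + 5 = 17)
w(v) = 1/(5*(17 + v)) (w(v) = 1/(5*(v + 17)) = 1/(5*(17 + v)))
w(9)*(-81) = (1/(5*(17 + 9)))*(-81) = ((⅕)/26)*(-81) = ((⅕)*(1/26))*(-81) = (1/130)*(-81) = -81/130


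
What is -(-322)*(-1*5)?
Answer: -1610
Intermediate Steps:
-(-322)*(-1*5) = -(-322)*(-5) = -1*1610 = -1610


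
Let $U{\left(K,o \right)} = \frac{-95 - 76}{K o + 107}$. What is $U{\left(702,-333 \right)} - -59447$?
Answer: $\frac{13890326744}{233659} \approx 59447.0$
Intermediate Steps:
$U{\left(K,o \right)} = - \frac{171}{107 + K o}$
$U{\left(702,-333 \right)} - -59447 = - \frac{171}{107 + 702 \left(-333\right)} - -59447 = - \frac{171}{107 - 233766} + 59447 = - \frac{171}{-233659} + 59447 = \left(-171\right) \left(- \frac{1}{233659}\right) + 59447 = \frac{171}{233659} + 59447 = \frac{13890326744}{233659}$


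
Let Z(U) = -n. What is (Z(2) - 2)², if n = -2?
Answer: 0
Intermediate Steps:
Z(U) = 2 (Z(U) = -1*(-2) = 2)
(Z(2) - 2)² = (2 - 2)² = 0² = 0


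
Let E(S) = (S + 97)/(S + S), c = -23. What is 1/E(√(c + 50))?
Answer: -27/4691 + 291*√3/4691 ≈ 0.10169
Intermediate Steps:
E(S) = (97 + S)/(2*S) (E(S) = (97 + S)/((2*S)) = (97 + S)*(1/(2*S)) = (97 + S)/(2*S))
1/E(√(c + 50)) = 1/((97 + √(-23 + 50))/(2*(√(-23 + 50)))) = 1/((97 + √27)/(2*(√27))) = 1/((97 + 3*√3)/(2*((3*√3)))) = 1/((√3/9)*(97 + 3*√3)/2) = 1/(√3*(97 + 3*√3)/18) = 6*√3/(97 + 3*√3)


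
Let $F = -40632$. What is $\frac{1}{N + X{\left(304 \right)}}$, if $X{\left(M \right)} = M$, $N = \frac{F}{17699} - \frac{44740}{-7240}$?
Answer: $\frac{6407038}{1972623431} \approx 0.003248$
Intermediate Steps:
$N = \frac{24883879}{6407038}$ ($N = - \frac{40632}{17699} - \frac{44740}{-7240} = \left(-40632\right) \frac{1}{17699} - - \frac{2237}{362} = - \frac{40632}{17699} + \frac{2237}{362} = \frac{24883879}{6407038} \approx 3.8838$)
$\frac{1}{N + X{\left(304 \right)}} = \frac{1}{\frac{24883879}{6407038} + 304} = \frac{1}{\frac{1972623431}{6407038}} = \frac{6407038}{1972623431}$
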